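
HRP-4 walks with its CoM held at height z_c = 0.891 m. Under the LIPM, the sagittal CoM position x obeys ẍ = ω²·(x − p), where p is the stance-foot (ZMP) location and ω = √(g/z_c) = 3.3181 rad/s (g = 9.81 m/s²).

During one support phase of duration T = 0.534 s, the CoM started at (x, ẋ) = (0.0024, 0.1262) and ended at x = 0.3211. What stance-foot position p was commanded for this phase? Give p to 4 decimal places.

ωT = 3.3181·0.534 = 1.771865; cosh(ωT) = 3.025915, sinh(ωT) = 2.855900
x(T) = p + (x₀−p)·cosh(ωT) + (ẋ₀/ω)·sinh(ωT) ⇒ p·(1 − cosh) = x(T) − x₀·cosh − (ẋ₀/ω)·sinh
numerator   = 0.3211 − (0.0024)·3.025915 − (0.1262/3.3181)·2.855900 = 0.205217
denominator = 1 − 3.025915 = -2.025915
p = 0.205217 / -2.025915 = -0.1013

p = -0.1013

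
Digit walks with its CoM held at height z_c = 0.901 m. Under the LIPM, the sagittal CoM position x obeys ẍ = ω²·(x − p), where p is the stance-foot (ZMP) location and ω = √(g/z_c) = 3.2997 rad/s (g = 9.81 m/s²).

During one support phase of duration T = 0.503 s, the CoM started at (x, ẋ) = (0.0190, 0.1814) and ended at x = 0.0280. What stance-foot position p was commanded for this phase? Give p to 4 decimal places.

ωT = 3.2997·0.503 = 1.659749; cosh(ωT) = 2.724089, sinh(ωT) = 2.533902
x(T) = p + (x₀−p)·cosh(ωT) + (ẋ₀/ω)·sinh(ωT) ⇒ p·(1 − cosh) = x(T) − x₀·cosh − (ẋ₀/ω)·sinh
numerator   = 0.0280 − (0.0190)·2.724089 − (0.1814/3.2997)·2.533902 = -0.163058
denominator = 1 − 2.724089 = -1.724089
p = -0.163058 / -1.724089 = 0.0946

p = 0.0946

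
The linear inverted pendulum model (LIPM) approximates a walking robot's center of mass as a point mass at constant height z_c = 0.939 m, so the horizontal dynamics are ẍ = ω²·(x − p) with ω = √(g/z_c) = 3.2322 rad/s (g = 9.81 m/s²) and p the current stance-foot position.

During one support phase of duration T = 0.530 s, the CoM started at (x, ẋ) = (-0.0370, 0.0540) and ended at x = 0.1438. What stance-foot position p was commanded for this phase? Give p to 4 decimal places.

p = -0.1100

ωT = 3.2322·0.530 = 1.713066; cosh(ωT) = 2.863126, sinh(ωT) = 2.682814
x(T) = p + (x₀−p)·cosh(ωT) + (ẋ₀/ω)·sinh(ωT) ⇒ p·(1 − cosh) = x(T) − x₀·cosh − (ẋ₀/ω)·sinh
numerator   = 0.1438 − (-0.0370)·2.863126 − (0.0540/3.2322)·2.682814 = 0.204914
denominator = 1 − 2.863126 = -1.863126
p = 0.204914 / -1.863126 = -0.1100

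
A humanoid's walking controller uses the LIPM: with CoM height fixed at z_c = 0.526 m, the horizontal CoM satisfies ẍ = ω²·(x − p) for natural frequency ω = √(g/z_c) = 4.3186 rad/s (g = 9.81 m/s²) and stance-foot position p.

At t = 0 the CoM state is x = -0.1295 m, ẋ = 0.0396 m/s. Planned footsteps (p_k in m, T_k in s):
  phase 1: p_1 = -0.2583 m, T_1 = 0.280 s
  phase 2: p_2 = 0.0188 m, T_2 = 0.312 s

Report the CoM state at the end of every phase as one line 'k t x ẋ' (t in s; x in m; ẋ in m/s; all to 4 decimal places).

1 0.2800 -0.0093 0.9212
2 0.5920 0.3437 1.6742

phase 1: p=-0.2583, T=0.280, ωT=1.209208, cosh=1.824632, sinh=1.526198; start (x,ẋ)=(-0.129500, 0.039600) → end (x,ẋ)=(-0.009293, 0.921181)
phase 2: p=0.0188, T=0.312, ωT=1.347403, cosh=2.053668, sinh=1.793754; start (x,ẋ)=(-0.009293, 0.921181) → end (x,ẋ)=(0.343724, 1.674180)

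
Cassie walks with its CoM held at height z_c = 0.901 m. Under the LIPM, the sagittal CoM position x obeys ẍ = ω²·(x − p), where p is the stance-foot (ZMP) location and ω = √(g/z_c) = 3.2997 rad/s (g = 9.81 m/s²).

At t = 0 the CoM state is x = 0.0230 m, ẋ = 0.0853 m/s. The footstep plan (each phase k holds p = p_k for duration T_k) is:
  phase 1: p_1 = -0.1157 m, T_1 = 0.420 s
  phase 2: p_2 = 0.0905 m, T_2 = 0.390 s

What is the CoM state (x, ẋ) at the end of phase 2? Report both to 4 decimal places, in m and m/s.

phase 1: p=-0.1157, T=0.420, ωT=1.385874, cosh=2.124212, sinh=1.874107; start (x,ẋ)=(0.023000, 0.085300) → end (x,ẋ)=(0.227375, 1.038915)
phase 2: p=0.0905, T=0.390, ωT=1.286883, cosh=1.948805, sinh=1.672675; start (x,ẋ)=(0.227375, 1.038915) → end (x,ẋ)=(0.883888, 2.780103)

x = 0.8839, ẋ = 2.7801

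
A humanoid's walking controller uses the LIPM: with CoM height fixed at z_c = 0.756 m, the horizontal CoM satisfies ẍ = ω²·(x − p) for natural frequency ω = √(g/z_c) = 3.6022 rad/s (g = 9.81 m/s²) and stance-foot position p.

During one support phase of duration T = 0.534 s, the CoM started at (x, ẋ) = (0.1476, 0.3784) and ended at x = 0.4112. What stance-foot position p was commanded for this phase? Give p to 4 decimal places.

ωT = 3.6022·0.534 = 1.923575; cosh(ωT) = 3.495735, sinh(ωT) = 3.349651
x(T) = p + (x₀−p)·cosh(ωT) + (ẋ₀/ω)·sinh(ωT) ⇒ p·(1 − cosh) = x(T) − x₀·cosh − (ẋ₀/ω)·sinh
numerator   = 0.4112 − (0.1476)·3.495735 − (0.3784/3.6022)·3.349651 = -0.456641
denominator = 1 − 3.495735 = -2.495735
p = -0.456641 / -2.495735 = 0.1830

p = 0.1830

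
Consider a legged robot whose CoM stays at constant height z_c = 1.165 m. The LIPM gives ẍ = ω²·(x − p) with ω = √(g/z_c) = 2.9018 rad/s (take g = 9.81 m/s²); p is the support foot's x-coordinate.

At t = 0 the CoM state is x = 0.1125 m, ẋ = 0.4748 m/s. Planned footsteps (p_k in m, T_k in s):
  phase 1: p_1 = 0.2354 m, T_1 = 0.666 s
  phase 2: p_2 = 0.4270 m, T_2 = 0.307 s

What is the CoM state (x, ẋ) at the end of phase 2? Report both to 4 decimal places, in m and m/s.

phase 1: p=0.2354, T=0.666, ωT=1.932599, cosh=3.526105, sinh=3.381333; start (x,ẋ)=(0.112500, 0.474800) → end (x,ẋ)=(0.355304, 0.468306)
phase 2: p=0.4270, T=0.307, ωT=0.890853, cosh=1.423756, sinh=1.013450; start (x,ẋ)=(0.355304, 0.468306) → end (x,ẋ)=(0.488478, 0.455908)

x = 0.4885, ẋ = 0.4559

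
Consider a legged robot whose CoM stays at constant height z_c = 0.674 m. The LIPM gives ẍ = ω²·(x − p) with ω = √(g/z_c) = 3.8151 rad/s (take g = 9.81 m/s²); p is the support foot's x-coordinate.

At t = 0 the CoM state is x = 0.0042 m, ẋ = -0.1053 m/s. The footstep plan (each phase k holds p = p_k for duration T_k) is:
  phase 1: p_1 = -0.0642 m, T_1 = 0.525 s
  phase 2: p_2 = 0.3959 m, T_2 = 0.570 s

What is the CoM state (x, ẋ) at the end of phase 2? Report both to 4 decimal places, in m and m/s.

phase 1: p=-0.0642, T=0.525, ωT=2.002928, cosh=3.772829, sinh=3.637890; start (x,ẋ)=(0.004200, -0.105300) → end (x,ẋ)=(0.093453, 0.552039)
phase 2: p=0.3959, T=0.570, ωT=2.174607, cosh=4.456190, sinh=4.342537; start (x,ẋ)=(0.093453, 0.552039) → end (x,ẋ)=(-0.323505, -2.550720)

x = -0.3235, ẋ = -2.5507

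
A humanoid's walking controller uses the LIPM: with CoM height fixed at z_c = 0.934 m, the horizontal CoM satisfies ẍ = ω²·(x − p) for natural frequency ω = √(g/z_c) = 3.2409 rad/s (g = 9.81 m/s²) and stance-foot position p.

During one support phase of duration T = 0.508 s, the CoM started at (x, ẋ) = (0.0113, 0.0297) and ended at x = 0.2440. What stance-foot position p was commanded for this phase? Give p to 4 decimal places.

p = -0.1128

ωT = 3.2409·0.508 = 1.646377; cosh(ωT) = 2.690449, sinh(ωT) = 2.497702
x(T) = p + (x₀−p)·cosh(ωT) + (ẋ₀/ω)·sinh(ωT) ⇒ p·(1 − cosh) = x(T) − x₀·cosh − (ẋ₀/ω)·sinh
numerator   = 0.2440 − (0.0113)·2.690449 − (0.0297/3.2409)·2.497702 = 0.190709
denominator = 1 − 2.690449 = -1.690449
p = 0.190709 / -1.690449 = -0.1128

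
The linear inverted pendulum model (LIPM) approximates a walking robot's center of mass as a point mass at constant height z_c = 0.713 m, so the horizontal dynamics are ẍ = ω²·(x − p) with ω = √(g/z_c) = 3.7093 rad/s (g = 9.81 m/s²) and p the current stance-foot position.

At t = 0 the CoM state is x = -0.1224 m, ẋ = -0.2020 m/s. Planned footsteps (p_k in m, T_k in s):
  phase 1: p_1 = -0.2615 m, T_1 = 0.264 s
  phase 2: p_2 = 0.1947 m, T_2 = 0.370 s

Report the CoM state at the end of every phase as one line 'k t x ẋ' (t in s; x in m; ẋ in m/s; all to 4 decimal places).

phase 1: p=-0.2615, T=0.264, ωT=0.979255, cosh=1.519032, sinh=1.143441; start (x,ẋ)=(-0.122400, -0.202000) → end (x,ẋ)=(-0.112472, 0.283130)
phase 2: p=0.1947, T=0.370, ωT=1.372441, cosh=2.099228, sinh=1.845741; start (x,ẋ)=(-0.112472, 0.283130) → end (x,ẋ)=(-0.309239, -1.508670)

1 0.2640 -0.1125 0.2831
2 0.6340 -0.3092 -1.5087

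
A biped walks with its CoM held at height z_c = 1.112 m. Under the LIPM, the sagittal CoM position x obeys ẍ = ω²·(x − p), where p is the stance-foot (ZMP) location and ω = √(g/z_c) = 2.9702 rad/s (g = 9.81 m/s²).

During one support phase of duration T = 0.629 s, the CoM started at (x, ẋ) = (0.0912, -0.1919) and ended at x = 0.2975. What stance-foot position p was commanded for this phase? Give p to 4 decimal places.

p = -0.0861

ωT = 2.9702·0.629 = 1.868256; cosh(ωT) = 3.315691, sinh(ωT) = 3.161298
x(T) = p + (x₀−p)·cosh(ωT) + (ẋ₀/ω)·sinh(ωT) ⇒ p·(1 − cosh) = x(T) − x₀·cosh − (ẋ₀/ω)·sinh
numerator   = 0.2975 − (0.0912)·3.315691 − (-0.1919/2.9702)·3.161298 = 0.199356
denominator = 1 − 3.315691 = -2.315691
p = 0.199356 / -2.315691 = -0.0861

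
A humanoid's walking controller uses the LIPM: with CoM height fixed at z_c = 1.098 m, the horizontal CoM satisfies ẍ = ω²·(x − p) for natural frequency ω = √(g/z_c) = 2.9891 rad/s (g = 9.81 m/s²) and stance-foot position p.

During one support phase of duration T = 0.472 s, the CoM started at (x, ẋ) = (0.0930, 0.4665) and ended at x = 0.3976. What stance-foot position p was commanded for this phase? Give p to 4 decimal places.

p = 0.0898

ωT = 2.9891·0.472 = 1.410855; cosh(ωT) = 2.171697, sinh(ωT) = 1.927763
x(T) = p + (x₀−p)·cosh(ωT) + (ẋ₀/ω)·sinh(ωT) ⇒ p·(1 − cosh) = x(T) − x₀·cosh − (ẋ₀/ω)·sinh
numerator   = 0.3976 − (0.0930)·2.171697 − (0.4665/2.9891)·1.927763 = -0.105228
denominator = 1 − 2.171697 = -1.171697
p = -0.105228 / -1.171697 = 0.0898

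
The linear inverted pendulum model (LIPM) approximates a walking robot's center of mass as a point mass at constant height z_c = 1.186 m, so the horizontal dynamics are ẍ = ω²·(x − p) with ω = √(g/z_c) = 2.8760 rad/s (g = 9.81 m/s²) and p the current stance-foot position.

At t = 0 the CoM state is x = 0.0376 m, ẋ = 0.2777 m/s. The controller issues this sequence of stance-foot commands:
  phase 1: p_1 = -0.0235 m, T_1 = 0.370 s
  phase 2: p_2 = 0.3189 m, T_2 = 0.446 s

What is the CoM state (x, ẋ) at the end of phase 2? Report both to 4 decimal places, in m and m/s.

phase 1: p=-0.0235, T=0.370, ωT=1.064120, cosh=1.621659, sinh=1.276628; start (x,ẋ)=(0.037600, 0.277700) → end (x,ẋ)=(0.198852, 0.674668)
phase 2: p=0.3189, T=0.446, ωT=1.282696, cosh=1.941819, sinh=1.664530; start (x,ẋ)=(0.198852, 0.674668) → end (x,ẋ)=(0.476263, 0.735390)

x = 0.4763, ẋ = 0.7354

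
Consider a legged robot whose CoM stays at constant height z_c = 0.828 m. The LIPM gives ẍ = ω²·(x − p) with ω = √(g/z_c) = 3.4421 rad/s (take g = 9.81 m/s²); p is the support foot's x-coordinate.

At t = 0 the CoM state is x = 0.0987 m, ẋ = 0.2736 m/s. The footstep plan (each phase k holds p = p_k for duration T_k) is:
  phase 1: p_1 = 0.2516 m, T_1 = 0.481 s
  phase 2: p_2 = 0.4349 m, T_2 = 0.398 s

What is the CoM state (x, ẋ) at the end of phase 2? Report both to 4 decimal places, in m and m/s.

x = -0.7111, ẋ = -3.7454

phase 1: p=0.2516, T=0.481, ωT=1.655650, cosh=2.713725, sinh=2.522758; start (x,ẋ)=(0.098700, 0.273600) → end (x,ẋ)=(0.037196, -0.585245)
phase 2: p=0.4349, T=0.398, ωT=1.369956, cosh=2.094647, sinh=1.840529; start (x,ẋ)=(0.037196, -0.585245) → end (x,ẋ)=(-0.711086, -3.745449)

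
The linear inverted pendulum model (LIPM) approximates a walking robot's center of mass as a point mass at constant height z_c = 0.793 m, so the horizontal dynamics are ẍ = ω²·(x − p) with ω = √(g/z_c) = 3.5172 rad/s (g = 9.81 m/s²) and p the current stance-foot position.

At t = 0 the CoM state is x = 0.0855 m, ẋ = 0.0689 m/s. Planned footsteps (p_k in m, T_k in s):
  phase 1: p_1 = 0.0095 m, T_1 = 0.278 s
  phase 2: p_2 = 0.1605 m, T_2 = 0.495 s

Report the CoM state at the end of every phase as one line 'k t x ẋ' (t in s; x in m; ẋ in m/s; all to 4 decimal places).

phase 1: p=0.0095, T=0.278, ωT=0.977782, cosh=1.517348, sinh=1.141204; start (x,ẋ)=(0.085500, 0.068900) → end (x,ẋ)=(0.147174, 0.409597)
phase 2: p=0.1605, T=0.495, ωT=1.741014, cosh=2.939233, sinh=2.763890; start (x,ẋ)=(0.147174, 0.409597) → end (x,ẋ)=(0.443202, 1.074358)

1 0.2780 0.1472 0.4096
2 0.7730 0.4432 1.0744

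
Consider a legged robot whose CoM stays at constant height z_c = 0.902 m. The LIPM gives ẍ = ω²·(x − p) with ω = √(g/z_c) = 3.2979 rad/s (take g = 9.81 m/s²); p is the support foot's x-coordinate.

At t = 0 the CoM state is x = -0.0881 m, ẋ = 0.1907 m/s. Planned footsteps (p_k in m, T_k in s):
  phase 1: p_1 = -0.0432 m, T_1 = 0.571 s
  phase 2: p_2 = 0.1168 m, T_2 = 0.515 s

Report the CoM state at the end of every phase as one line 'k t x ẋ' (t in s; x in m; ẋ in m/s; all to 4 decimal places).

1 0.5710 -0.0085 0.1659
2 1.0860 -0.1043 -0.6232

phase 1: p=-0.0432, T=0.571, ωT=1.883101, cosh=3.362988, sinh=3.210870; start (x,ẋ)=(-0.088100, 0.190700) → end (x,ẋ)=(-0.008531, 0.165870)
phase 2: p=0.1168, T=0.515, ωT=1.698419, cosh=2.824135, sinh=2.641162; start (x,ẋ)=(-0.008531, 0.165870) → end (x,ẋ)=(-0.104312, -0.623227)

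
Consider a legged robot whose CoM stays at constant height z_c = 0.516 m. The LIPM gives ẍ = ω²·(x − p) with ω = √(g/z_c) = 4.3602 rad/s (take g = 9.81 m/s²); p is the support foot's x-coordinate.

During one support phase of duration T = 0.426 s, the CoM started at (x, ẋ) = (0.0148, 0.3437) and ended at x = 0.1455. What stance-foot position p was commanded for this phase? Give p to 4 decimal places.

ωT = 4.3602·0.426 = 1.857445; cosh(ωT) = 3.281709, sinh(ωT) = 3.125638
x(T) = p + (x₀−p)·cosh(ωT) + (ẋ₀/ω)·sinh(ωT) ⇒ p·(1 − cosh) = x(T) − x₀·cosh − (ẋ₀/ω)·sinh
numerator   = 0.1455 − (0.0148)·3.281709 − (0.3437/4.3602)·3.125638 = -0.149453
denominator = 1 − 3.281709 = -2.281709
p = -0.149453 / -2.281709 = 0.0655

p = 0.0655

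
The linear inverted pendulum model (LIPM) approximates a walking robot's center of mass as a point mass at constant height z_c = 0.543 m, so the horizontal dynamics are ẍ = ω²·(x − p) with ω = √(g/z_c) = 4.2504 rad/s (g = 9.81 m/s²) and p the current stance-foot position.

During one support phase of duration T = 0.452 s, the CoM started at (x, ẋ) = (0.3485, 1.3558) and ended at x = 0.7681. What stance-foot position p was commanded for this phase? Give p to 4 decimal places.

p = 0.6083

ωT = 4.2504·0.452 = 1.921181; cosh(ωT) = 3.487726, sinh(ωT) = 3.341292
x(T) = p + (x₀−p)·cosh(ωT) + (ẋ₀/ω)·sinh(ωT) ⇒ p·(1 − cosh) = x(T) − x₀·cosh − (ẋ₀/ω)·sinh
numerator   = 0.7681 − (0.3485)·3.487726 − (1.3558/4.2504)·3.341292 = -1.513183
denominator = 1 − 3.487726 = -2.487726
p = -1.513183 / -2.487726 = 0.6083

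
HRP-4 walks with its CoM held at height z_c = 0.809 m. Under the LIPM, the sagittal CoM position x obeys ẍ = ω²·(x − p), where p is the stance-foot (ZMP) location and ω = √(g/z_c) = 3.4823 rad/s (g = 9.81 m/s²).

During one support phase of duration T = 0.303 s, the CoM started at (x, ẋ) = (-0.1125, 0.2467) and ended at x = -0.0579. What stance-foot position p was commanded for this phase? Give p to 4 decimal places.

ωT = 3.4823·0.303 = 1.055137; cosh(ωT) = 1.610257, sinh(ωT) = 1.262112
x(T) = p + (x₀−p)·cosh(ωT) + (ẋ₀/ω)·sinh(ωT) ⇒ p·(1 − cosh) = x(T) − x₀·cosh − (ẋ₀/ω)·sinh
numerator   = -0.0579 − (-0.1125)·1.610257 − (0.2467/3.4823)·1.262112 = 0.033841
denominator = 1 − 1.610257 = -0.610257
p = 0.033841 / -0.610257 = -0.0555

p = -0.0555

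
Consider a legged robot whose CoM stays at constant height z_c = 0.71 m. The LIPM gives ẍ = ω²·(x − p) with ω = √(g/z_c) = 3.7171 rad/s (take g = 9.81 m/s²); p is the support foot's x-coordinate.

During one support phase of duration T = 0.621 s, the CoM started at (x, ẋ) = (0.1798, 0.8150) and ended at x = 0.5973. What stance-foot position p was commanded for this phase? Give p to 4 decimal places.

p = 0.3451

ωT = 3.7171·0.621 = 2.308319; cosh(ωT) = 5.078467, sinh(ωT) = 4.979038
x(T) = p + (x₀−p)·cosh(ωT) + (ẋ₀/ω)·sinh(ωT) ⇒ p·(1 − cosh) = x(T) − x₀·cosh − (ẋ₀/ω)·sinh
numerator   = 0.5973 − (0.1798)·5.078467 − (0.8150/3.7171)·4.979038 = -1.407497
denominator = 1 − 5.078467 = -4.078467
p = -1.407497 / -4.078467 = 0.3451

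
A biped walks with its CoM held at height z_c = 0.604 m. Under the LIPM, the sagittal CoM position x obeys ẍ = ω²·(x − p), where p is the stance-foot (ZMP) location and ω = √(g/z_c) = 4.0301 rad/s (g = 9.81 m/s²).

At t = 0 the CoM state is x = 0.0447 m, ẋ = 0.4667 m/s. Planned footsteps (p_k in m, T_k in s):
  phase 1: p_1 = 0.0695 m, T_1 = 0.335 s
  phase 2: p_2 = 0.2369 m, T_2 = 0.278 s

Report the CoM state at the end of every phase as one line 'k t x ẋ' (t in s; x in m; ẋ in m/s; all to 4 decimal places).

phase 1: p=0.0695, T=0.335, ωT=1.350083, cosh=2.058483, sinh=1.799265; start (x,ẋ)=(0.044700, 0.466700) → end (x,ẋ)=(0.226811, 0.780864)
phase 2: p=0.2369, T=0.278, ωT=1.120368, cosh=1.696071, sinh=1.369911; start (x,ẋ)=(0.226811, 0.780864) → end (x,ẋ)=(0.485219, 1.268700)

1 0.3350 0.2268 0.7809
2 0.6130 0.4852 1.2687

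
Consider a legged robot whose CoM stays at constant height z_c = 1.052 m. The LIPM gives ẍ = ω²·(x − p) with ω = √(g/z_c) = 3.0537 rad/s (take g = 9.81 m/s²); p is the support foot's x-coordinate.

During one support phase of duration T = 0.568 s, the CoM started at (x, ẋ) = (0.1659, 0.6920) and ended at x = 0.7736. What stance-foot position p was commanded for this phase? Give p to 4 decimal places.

ωT = 3.0537·0.568 = 1.734502; cosh(ωT) = 2.921296, sinh(ωT) = 2.744807
x(T) = p + (x₀−p)·cosh(ωT) + (ẋ₀/ω)·sinh(ωT) ⇒ p·(1 − cosh) = x(T) − x₀·cosh − (ẋ₀/ω)·sinh
numerator   = 0.7736 − (0.1659)·2.921296 − (0.6920/3.0537)·2.744807 = -0.333045
denominator = 1 − 2.921296 = -1.921296
p = -0.333045 / -1.921296 = 0.1733

p = 0.1733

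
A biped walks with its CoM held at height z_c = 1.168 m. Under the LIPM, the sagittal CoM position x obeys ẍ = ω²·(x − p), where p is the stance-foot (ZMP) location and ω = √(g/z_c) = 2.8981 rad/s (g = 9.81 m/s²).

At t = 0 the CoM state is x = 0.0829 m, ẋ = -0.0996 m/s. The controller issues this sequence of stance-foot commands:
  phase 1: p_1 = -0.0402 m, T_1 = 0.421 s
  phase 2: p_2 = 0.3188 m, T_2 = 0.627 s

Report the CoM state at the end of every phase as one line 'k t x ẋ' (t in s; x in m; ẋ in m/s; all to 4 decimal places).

1 0.4210 0.1333 0.3682
2 1.0480 0.1137 -0.4473

phase 1: p=-0.0402, T=0.421, ωT=1.220100, cosh=1.841364, sinh=1.546163; start (x,ẋ)=(0.082900, -0.099600) → end (x,ẋ)=(0.133334, 0.368203)
phase 2: p=0.3188, T=0.627, ωT=1.817109, cosh=3.158267, sinh=2.995772; start (x,ẋ)=(0.133334, 0.368203) → end (x,ẋ)=(0.113662, -0.447337)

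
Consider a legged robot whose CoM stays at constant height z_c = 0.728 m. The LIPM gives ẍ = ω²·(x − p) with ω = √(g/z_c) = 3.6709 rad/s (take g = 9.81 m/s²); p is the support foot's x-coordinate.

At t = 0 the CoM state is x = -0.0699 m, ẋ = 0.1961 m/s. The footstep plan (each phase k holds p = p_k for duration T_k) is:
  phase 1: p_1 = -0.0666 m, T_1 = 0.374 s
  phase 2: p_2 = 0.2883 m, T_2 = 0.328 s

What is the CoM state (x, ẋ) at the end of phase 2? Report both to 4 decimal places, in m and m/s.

phase 1: p=-0.0666, T=0.374, ωT=1.372917, cosh=2.100106, sinh=1.846739; start (x,ẋ)=(-0.069900, 0.196100) → end (x,ẋ)=(0.025123, 0.389459)
phase 2: p=0.2883, T=0.328, ωT=1.204055, cosh=1.816792, sinh=1.516816; start (x,ẋ)=(0.025123, 0.389459) → end (x,ẋ)=(-0.028914, -0.757826)

x = -0.0289, ẋ = -0.7578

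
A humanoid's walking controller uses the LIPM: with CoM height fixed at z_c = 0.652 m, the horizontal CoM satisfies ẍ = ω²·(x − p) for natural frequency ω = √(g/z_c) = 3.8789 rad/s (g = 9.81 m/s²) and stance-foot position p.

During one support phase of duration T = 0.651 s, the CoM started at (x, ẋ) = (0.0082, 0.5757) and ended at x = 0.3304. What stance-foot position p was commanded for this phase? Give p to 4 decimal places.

ωT = 3.8789·0.651 = 2.525164; cosh(ωT) = 6.286494, sinh(ωT) = 6.206449
x(T) = p + (x₀−p)·cosh(ωT) + (ẋ₀/ω)·sinh(ωT) ⇒ p·(1 − cosh) = x(T) − x₀·cosh − (ẋ₀/ω)·sinh
numerator   = 0.3304 − (0.0082)·6.286494 − (0.5757/3.8789)·6.206449 = -0.642300
denominator = 1 − 6.286494 = -5.286494
p = -0.642300 / -5.286494 = 0.1215

p = 0.1215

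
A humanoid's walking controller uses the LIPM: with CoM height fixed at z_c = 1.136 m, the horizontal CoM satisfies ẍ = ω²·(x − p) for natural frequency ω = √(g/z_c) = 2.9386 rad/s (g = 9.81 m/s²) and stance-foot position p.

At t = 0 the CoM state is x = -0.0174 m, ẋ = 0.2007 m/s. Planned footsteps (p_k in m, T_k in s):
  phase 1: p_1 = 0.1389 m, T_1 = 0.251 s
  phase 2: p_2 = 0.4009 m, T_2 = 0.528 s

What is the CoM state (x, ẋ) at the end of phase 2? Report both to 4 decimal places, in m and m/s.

phase 1: p=0.1389, T=0.251, ωT=0.737589, cosh=1.284577, sinh=0.806311; start (x,ẋ)=(-0.017400, 0.200700) → end (x,ẋ)=(-0.006810, -0.112527)
phase 2: p=0.4009, T=0.528, ωT=1.551581, cosh=2.465418, sinh=2.253506; start (x,ẋ)=(-0.006810, -0.112527) → end (x,ẋ)=(-0.690568, -2.977343)

x = -0.6906, ẋ = -2.9773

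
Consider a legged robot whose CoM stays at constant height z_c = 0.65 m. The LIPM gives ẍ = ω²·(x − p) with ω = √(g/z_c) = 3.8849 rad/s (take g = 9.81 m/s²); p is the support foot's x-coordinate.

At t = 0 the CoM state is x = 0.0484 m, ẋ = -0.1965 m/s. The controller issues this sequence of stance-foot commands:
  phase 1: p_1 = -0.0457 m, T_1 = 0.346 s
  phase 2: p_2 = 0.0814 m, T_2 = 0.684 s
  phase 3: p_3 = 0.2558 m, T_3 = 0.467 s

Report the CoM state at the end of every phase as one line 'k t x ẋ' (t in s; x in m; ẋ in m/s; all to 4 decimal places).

1 0.3460 0.0566 0.2509
2 1.0300 0.3620 1.1144
3 1.4970 1.4470 4.7419

phase 1: p=-0.0457, T=0.346, ωT=1.344175, cosh=2.047889, sinh=1.787134; start (x,ẋ)=(0.048400, -0.196500) → end (x,ẋ)=(0.056612, 0.250911)
phase 2: p=0.0814, T=0.684, ωT=2.657272, cosh=7.163738, sinh=7.093598; start (x,ẋ)=(0.056612, 0.250911) → end (x,ẋ)=(0.361976, 1.114362)
phase 3: p=0.2558, T=0.467, ωT=1.814248, cosh=3.149711, sinh=2.986751; start (x,ẋ)=(0.361976, 1.114362) → end (x,ẋ)=(1.446955, 4.741898)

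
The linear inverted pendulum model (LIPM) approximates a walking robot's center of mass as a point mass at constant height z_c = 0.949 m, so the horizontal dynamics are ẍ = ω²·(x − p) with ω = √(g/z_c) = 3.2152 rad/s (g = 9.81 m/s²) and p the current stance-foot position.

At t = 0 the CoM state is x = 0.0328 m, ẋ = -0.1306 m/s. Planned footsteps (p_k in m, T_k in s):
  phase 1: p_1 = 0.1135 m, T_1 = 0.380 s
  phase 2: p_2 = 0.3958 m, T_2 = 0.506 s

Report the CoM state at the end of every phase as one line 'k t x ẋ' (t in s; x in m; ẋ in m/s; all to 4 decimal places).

1 0.3800 -0.0982 -0.6428
2 0.8860 -1.3986 -5.5834

phase 1: p=0.1135, T=0.380, ωT=1.221776, cosh=1.843958, sinh=1.549251; start (x,ẋ)=(0.032800, -0.130600) → end (x,ẋ)=(-0.098237, -0.642800)
phase 2: p=0.3958, T=0.506, ωT=1.626891, cosh=2.642286, sinh=2.445746; start (x,ẋ)=(-0.098237, -0.642800) → end (x,ẋ)=(-1.398554, -5.583355)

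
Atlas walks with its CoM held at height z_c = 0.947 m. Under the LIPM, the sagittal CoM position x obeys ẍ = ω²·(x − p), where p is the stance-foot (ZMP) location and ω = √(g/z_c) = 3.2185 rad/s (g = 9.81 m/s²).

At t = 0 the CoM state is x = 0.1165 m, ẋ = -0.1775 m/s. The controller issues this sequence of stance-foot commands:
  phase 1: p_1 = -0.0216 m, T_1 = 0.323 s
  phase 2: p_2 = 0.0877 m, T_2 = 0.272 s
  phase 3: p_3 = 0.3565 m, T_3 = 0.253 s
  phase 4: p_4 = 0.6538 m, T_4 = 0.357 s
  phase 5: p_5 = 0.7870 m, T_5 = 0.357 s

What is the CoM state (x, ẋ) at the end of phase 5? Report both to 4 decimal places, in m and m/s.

phase 1: p=-0.0216, T=0.323, ωT=1.039575, cosh=1.590811, sinh=1.237206; start (x,ẋ)=(0.116500, -0.177500) → end (x,ẋ)=(0.129859, 0.267538)
phase 2: p=0.0877, T=0.272, ωT=0.875432, cosh=1.408297, sinh=0.991615; start (x,ẋ)=(0.129859, 0.267538) → end (x,ẋ)=(0.229501, 0.511324)
phase 3: p=0.3565, T=0.253, ωT=0.814281, cosh=1.350254, sinh=0.907296; start (x,ẋ)=(0.229501, 0.511324) → end (x,ẋ)=(0.329161, 0.319563)
phase 4: p=0.6538, T=0.357, ωT=1.149004, cosh=1.736001, sinh=1.419049; start (x,ẋ)=(0.329161, 0.319563) → end (x,ẋ)=(0.231123, -0.927933)
phase 5: p=0.7870, T=0.357, ωT=1.149004, cosh=1.736001, sinh=1.419049; start (x,ẋ)=(0.231123, -0.927933) → end (x,ẋ)=(-0.587133, -4.149700)

x = -0.5871, ẋ = -4.1497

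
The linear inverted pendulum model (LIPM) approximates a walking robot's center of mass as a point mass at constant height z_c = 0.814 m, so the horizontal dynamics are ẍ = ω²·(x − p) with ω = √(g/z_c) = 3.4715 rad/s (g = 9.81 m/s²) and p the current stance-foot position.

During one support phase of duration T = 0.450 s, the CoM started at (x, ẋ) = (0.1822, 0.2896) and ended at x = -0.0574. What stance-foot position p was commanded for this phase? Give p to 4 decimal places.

p = 0.4708

ωT = 3.4715·0.450 = 1.562175; cosh(ωT) = 2.489431, sinh(ωT) = 2.279752
x(T) = p + (x₀−p)·cosh(ωT) + (ẋ₀/ω)·sinh(ωT) ⇒ p·(1 − cosh) = x(T) − x₀·cosh − (ẋ₀/ω)·sinh
numerator   = -0.0574 − (0.1822)·2.489431 − (0.2896/3.4715)·2.279752 = -0.701156
denominator = 1 − 2.489431 = -1.489431
p = -0.701156 / -1.489431 = 0.4708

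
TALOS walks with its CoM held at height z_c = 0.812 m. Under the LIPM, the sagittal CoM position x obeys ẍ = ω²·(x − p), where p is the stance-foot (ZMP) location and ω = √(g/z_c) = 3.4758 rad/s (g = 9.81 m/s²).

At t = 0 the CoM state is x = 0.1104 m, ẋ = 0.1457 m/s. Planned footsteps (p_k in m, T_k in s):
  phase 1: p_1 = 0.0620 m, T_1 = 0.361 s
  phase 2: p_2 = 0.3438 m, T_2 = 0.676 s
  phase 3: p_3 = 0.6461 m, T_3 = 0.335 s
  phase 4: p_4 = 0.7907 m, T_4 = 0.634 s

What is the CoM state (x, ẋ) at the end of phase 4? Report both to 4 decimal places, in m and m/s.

x = 1.0510, ẋ = 0.9998

phase 1: p=0.0620, T=0.361, ωT=1.254764, cosh=1.896077, sinh=1.610933; start (x,ẋ)=(0.110400, 0.145700) → end (x,ẋ)=(0.221298, 0.547264)
phase 2: p=0.3438, T=0.676, ωT=2.349641, cosh=5.288604, sinh=5.193200; start (x,ẋ)=(0.221298, 0.547264) → end (x,ẋ)=(0.513603, 0.683032)
phase 3: p=0.6461, T=0.335, ωT=1.164393, cosh=1.758045, sinh=1.445933; start (x,ẋ)=(0.513603, 0.683032) → end (x,ẋ)=(0.697305, 0.534899)
phase 4: p=0.7907, T=0.634, ωT=2.203657, cosh=4.584239, sinh=4.473841; start (x,ẋ)=(0.697305, 0.534899) → end (x,ẋ)=(1.051045, 0.999797)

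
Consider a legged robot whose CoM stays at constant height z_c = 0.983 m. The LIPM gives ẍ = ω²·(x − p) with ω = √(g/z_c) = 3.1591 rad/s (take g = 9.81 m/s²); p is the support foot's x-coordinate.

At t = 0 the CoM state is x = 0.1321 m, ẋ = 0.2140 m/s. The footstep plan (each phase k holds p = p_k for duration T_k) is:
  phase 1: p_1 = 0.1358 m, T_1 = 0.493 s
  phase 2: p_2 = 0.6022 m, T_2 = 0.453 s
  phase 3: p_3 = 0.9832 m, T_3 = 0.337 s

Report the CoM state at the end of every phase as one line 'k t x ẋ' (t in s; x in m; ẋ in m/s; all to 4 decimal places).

1 0.4930 0.2803 0.5039
2 0.9460 0.2049 -0.8914
3 1.2830 -0.6398 -4.5869

phase 1: p=0.1358, T=0.493, ωT=1.557436, cosh=2.478656, sinh=2.267981; start (x,ẋ)=(0.132100, 0.214000) → end (x,ẋ)=(0.280264, 0.503923)
phase 2: p=0.6022, T=0.453, ωT=1.431072, cosh=2.211117, sinh=1.972065; start (x,ẋ)=(0.280264, 0.503923) → end (x,ẋ)=(0.204935, -0.891414)
phase 3: p=0.9832, T=0.337, ωT=1.064617, cosh=1.622294, sinh=1.277434; start (x,ẋ)=(0.204935, -0.891414) → end (x,ẋ)=(-0.639833, -4.586857)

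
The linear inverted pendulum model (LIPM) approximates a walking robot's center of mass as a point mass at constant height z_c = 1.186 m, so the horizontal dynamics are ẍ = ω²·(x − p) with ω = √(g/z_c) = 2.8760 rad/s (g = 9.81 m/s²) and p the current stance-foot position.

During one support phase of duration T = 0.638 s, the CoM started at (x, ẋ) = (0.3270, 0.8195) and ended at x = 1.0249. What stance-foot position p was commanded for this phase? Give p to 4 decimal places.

p = 0.4047

ωT = 2.8760·0.638 = 1.834888; cosh(ωT) = 3.212032, sinh(ωT) = 3.052401
x(T) = p + (x₀−p)·cosh(ωT) + (ẋ₀/ω)·sinh(ωT) ⇒ p·(1 − cosh) = x(T) − x₀·cosh − (ẋ₀/ω)·sinh
numerator   = 1.0249 − (0.3270)·3.212032 − (0.8195/2.8760)·3.052401 = -0.895199
denominator = 1 − 3.212032 = -2.212032
p = -0.895199 / -2.212032 = 0.4047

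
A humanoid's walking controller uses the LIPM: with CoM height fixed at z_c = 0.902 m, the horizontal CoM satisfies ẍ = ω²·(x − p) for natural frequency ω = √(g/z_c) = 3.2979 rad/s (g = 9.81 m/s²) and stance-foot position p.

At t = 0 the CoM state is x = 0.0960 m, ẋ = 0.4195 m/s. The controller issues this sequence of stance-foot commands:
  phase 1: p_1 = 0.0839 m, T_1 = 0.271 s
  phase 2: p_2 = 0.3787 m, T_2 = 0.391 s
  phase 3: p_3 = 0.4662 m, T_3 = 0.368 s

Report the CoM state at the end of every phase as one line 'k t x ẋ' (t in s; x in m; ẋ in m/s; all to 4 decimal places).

1 0.2710 0.2306 0.6391
2 0.6620 0.4146 0.4288
3 1.0300 0.5711 0.5240

phase 1: p=0.0839, T=0.271, ωT=0.893731, cosh=1.426679, sinh=1.017553; start (x,ẋ)=(0.096000, 0.419500) → end (x,ẋ)=(0.230598, 0.639097)
phase 2: p=0.3787, T=0.391, ωT=1.289479, cosh=1.953154, sinh=1.677740; start (x,ẋ)=(0.230598, 0.639097) → end (x,ẋ)=(0.414561, 0.428802)
phase 3: p=0.4662, T=0.368, ωT=1.213627, cosh=1.831394, sinh=1.534276; start (x,ẋ)=(0.414561, 0.428802) → end (x,ẋ)=(0.571120, 0.524018)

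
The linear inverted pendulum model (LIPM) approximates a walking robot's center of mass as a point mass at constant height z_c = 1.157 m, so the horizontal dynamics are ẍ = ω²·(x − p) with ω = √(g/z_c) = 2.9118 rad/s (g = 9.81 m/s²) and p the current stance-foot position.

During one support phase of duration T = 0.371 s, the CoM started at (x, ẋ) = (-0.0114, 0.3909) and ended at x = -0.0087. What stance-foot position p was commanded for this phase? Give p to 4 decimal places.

p = 0.2567

ωT = 2.9118·0.371 = 1.080278; cosh(ωT) = 1.642499, sinh(ωT) = 1.302998
x(T) = p + (x₀−p)·cosh(ωT) + (ẋ₀/ω)·sinh(ωT) ⇒ p·(1 − cosh) = x(T) − x₀·cosh − (ẋ₀/ω)·sinh
numerator   = -0.0087 − (-0.0114)·1.642499 − (0.3909/2.9118)·1.302998 = -0.164899
denominator = 1 − 1.642499 = -0.642499
p = -0.164899 / -0.642499 = 0.2567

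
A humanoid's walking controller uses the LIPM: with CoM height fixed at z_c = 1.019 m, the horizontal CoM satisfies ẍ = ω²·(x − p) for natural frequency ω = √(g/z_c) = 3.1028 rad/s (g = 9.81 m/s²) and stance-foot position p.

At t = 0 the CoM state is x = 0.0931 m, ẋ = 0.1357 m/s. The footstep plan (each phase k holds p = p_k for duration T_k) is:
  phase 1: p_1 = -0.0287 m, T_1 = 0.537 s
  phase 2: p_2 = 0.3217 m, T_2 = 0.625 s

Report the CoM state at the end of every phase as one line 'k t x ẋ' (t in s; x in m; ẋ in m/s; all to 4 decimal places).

phase 1: p=-0.0287, T=0.537, ωT=1.666204, cosh=2.740501, sinh=2.551538; start (x,ẋ)=(0.093100, 0.135700) → end (x,ẋ)=(0.416684, 1.336166)
phase 2: p=0.3217, T=0.625, ωT=1.939250, cosh=3.548673, sinh=3.404861; start (x,ẋ)=(0.416684, 1.336166) → end (x,ẋ)=(2.125009, 5.745081)

1 0.5370 0.4167 1.3362
2 1.1620 2.1250 5.7451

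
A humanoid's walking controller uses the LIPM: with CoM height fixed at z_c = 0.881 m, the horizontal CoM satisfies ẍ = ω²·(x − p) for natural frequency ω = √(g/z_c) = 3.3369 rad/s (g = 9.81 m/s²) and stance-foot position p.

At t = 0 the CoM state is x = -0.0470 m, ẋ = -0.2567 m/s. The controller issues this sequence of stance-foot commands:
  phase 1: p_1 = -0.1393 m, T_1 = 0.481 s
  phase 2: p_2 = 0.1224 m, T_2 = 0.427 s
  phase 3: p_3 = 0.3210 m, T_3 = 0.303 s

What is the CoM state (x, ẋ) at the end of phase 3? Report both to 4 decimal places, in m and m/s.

x = -1.0560, ẋ = -4.2872

phase 1: p=-0.1393, T=0.481, ωT=1.605049, cosh=2.589491, sinh=2.388612; start (x,ẋ)=(-0.047000, -0.256700) → end (x,ẋ)=(-0.084040, 0.070960)
phase 2: p=0.1224, T=0.427, ωT=1.424856, cosh=2.198902, sinh=1.958359; start (x,ẋ)=(-0.084040, 0.070960) → end (x,ẋ)=(-0.289897, -1.193022)
phase 3: p=0.3210, T=0.303, ωT=1.011081, cosh=1.556198, sinh=1.192372; start (x,ẋ)=(-0.289897, -1.193022) → end (x,ẋ)=(-1.055978, -4.287230)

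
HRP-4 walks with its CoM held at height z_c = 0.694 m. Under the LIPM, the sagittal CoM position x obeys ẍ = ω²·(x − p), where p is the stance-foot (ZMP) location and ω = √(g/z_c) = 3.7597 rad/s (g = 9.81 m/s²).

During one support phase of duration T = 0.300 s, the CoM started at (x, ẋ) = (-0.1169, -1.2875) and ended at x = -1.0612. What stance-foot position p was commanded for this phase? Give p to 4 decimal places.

p = 0.5495

ωT = 3.7597·0.300 = 1.127910; cosh(ωT) = 1.706451, sinh(ωT) = 1.382742
x(T) = p + (x₀−p)·cosh(ωT) + (ẋ₀/ω)·sinh(ωT) ⇒ p·(1 − cosh) = x(T) − x₀·cosh − (ẋ₀/ω)·sinh
numerator   = -1.0612 − (-0.1169)·1.706451 − (-1.2875/3.7597)·1.382742 = -0.388199
denominator = 1 − 1.706451 = -0.706451
p = -0.388199 / -0.706451 = 0.5495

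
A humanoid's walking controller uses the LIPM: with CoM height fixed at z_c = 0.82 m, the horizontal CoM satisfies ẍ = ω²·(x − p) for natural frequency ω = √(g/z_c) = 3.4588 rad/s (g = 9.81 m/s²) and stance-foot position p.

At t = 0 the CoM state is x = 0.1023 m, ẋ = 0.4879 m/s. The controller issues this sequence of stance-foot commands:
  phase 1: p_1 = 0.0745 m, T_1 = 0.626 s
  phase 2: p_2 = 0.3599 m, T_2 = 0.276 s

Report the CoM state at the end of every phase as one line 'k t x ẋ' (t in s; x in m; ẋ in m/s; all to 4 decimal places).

1 0.6260 0.8039 2.5679
2 0.9020 1.8435 5.5288

phase 1: p=0.0745, T=0.626, ωT=2.165209, cosh=4.415574, sinh=4.300848; start (x,ẋ)=(0.102300, 0.487900) → end (x,ẋ)=(0.803933, 2.567905)
phase 2: p=0.3599, T=0.276, ωT=0.954629, cosh=1.491331, sinh=1.106376; start (x,ẋ)=(0.803933, 2.567905) → end (x,ẋ)=(1.843502, 5.528789)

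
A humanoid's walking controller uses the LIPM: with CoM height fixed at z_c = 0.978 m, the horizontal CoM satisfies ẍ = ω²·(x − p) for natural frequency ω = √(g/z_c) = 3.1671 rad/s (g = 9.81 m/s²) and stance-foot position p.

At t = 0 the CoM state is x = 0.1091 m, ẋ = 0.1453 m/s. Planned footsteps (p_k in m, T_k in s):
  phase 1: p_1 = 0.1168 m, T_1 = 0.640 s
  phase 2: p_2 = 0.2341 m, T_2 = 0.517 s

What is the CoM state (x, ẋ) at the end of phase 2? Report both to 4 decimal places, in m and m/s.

x = 0.6655, ẋ = 1.4429

phase 1: p=0.1168, T=0.640, ωT=2.026944, cosh=3.861295, sinh=3.729558; start (x,ẋ)=(0.109100, 0.145300) → end (x,ẋ)=(0.258172, 0.470095)
phase 2: p=0.2341, T=0.517, ωT=1.637391, cosh=2.668111, sinh=2.473624; start (x,ẋ)=(0.258172, 0.470095) → end (x,ẋ)=(0.665490, 1.442854)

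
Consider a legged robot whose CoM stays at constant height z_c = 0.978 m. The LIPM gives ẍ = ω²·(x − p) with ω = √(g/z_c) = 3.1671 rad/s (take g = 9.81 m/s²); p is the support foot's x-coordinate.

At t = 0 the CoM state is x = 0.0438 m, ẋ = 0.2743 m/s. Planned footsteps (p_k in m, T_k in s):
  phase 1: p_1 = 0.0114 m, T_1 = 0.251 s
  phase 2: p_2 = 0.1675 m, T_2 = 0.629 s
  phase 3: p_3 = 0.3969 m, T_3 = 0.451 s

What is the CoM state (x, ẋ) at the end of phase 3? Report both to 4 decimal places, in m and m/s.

x = 1.5306, ẋ = 3.7835

phase 1: p=0.0114, T=0.251, ωT=0.794942, cosh=1.332960, sinh=0.881353; start (x,ẋ)=(0.043800, 0.274300) → end (x,ẋ)=(0.130921, 0.456070)
phase 2: p=0.1675, T=0.629, ωT=1.992106, cosh=3.733682, sinh=3.597274; start (x,ẋ)=(0.130921, 0.456070) → end (x,ẋ)=(0.548942, 1.286081)
phase 3: p=0.3969, T=0.451, ωT=1.428362, cosh=2.205781, sinh=1.966080; start (x,ẋ)=(0.548942, 1.286081) → end (x,ẋ)=(1.530648, 3.783546)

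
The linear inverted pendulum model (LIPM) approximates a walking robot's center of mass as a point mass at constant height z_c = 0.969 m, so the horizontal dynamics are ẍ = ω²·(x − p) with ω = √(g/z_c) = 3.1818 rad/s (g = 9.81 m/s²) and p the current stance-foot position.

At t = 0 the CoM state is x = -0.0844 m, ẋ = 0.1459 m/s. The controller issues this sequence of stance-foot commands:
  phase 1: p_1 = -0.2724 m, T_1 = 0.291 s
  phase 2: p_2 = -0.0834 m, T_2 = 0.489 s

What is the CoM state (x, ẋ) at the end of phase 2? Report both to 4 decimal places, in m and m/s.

phase 1: p=-0.2724, T=0.291, ωT=0.925904, cosh=1.460161, sinh=1.063988; start (x,ẋ)=(-0.084400, 0.145900) → end (x,ẋ)=(0.050899, 0.849492)
phase 2: p=-0.0834, T=0.489, ωT=1.555900, cosh=2.475175, sinh=2.264176; start (x,ẋ)=(0.050899, 0.849492) → end (x,ẋ)=(0.853514, 3.070151)

x = 0.8535, ẋ = 3.0702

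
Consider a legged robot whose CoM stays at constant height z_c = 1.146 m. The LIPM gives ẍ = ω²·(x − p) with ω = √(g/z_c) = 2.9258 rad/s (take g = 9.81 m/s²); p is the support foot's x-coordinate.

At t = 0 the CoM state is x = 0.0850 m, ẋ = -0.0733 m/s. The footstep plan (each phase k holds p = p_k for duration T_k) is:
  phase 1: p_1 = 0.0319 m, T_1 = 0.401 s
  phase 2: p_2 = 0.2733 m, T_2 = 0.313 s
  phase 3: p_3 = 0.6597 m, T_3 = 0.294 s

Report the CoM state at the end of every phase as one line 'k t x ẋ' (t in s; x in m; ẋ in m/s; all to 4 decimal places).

1 0.4010 0.0893 0.0973
2 0.7140 0.0415 -0.4238
3 1.0080 -0.3422 -2.3455

phase 1: p=0.0319, T=0.401, ωT=1.173246, cosh=1.770914, sinh=1.461553; start (x,ẋ)=(0.085000, -0.073300) → end (x,ẋ)=(0.089319, 0.097259)
phase 2: p=0.2733, T=0.313, ωT=0.915775, cosh=1.449459, sinh=1.049253; start (x,ẋ)=(0.089319, 0.097259) → end (x,ẋ)=(0.041507, -0.423830)
phase 3: p=0.6597, T=0.294, ωT=0.860185, cosh=1.393341, sinh=0.970257; start (x,ẋ)=(0.041507, -0.423830) → end (x,ẋ)=(-0.342205, -2.345455)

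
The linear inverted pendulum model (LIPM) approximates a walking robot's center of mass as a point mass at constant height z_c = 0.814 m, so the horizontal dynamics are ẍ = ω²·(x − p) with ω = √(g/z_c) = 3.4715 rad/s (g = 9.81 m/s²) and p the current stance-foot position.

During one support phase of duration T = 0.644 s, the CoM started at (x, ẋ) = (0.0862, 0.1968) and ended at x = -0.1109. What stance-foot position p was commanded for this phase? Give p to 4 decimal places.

p = 0.2093

ωT = 3.4715·0.644 = 2.235646; cosh(ωT) = 4.729722, sinh(ωT) = 4.622799
x(T) = p + (x₀−p)·cosh(ωT) + (ẋ₀/ω)·sinh(ωT) ⇒ p·(1 − cosh) = x(T) − x₀·cosh − (ẋ₀/ω)·sinh
numerator   = -0.1109 − (0.0862)·4.729722 − (0.1968/3.4715)·4.622799 = -0.780669
denominator = 1 − 4.729722 = -3.729722
p = -0.780669 / -3.729722 = 0.2093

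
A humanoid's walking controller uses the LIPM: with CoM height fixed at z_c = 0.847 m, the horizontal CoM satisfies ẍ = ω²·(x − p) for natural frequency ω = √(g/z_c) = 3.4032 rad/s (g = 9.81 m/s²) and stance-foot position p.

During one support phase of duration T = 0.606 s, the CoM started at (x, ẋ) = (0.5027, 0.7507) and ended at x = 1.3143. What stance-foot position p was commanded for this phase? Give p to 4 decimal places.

ωT = 3.4032·0.606 = 2.062339; cosh(ωT) = 3.995750, sinh(ωT) = 3.868594
x(T) = p + (x₀−p)·cosh(ωT) + (ẋ₀/ω)·sinh(ωT) ⇒ p·(1 − cosh) = x(T) − x₀·cosh − (ẋ₀/ω)·sinh
numerator   = 1.3143 − (0.5027)·3.995750 − (0.7507/3.4032)·3.868594 = -1.547723
denominator = 1 − 3.995750 = -2.995750
p = -1.547723 / -2.995750 = 0.5166

p = 0.5166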